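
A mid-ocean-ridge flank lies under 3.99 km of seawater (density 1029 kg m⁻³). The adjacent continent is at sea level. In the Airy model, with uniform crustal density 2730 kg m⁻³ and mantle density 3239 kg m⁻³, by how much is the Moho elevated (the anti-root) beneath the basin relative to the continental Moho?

13.3 km

In Airy isostatic equilibrium: replacing crust with seawater at the top is compensated by replacing crust with mantle at the base: d (ρ_c − ρ_w) = a (ρ_m − ρ_c).
a = d (ρ_c − ρ_w)/(ρ_m − ρ_c) = 3.99 km × 1701/509 = 13.3 km.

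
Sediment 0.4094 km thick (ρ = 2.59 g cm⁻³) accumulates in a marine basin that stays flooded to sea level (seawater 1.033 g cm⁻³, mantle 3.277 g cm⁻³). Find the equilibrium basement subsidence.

Submarine loading: the sediment displaces seawater, and the subsidence is in turn flooded, so s (ρ_m − ρ_w) = t (ρ_sed − ρ_w).
s = 0.4094 km × (2.59 − 1.033) / (3.277 − 1.033) = 0.284 km.

0.284 km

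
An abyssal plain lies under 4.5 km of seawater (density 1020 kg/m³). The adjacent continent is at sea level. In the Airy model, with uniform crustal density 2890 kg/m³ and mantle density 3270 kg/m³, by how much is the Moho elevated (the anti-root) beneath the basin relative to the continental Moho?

22.1 km

For local isostatic compensation: replacing crust with seawater at the top is compensated by replacing crust with mantle at the base: d (ρ_c − ρ_w) = a (ρ_m − ρ_c).
a = d (ρ_c − ρ_w)/(ρ_m − ρ_c) = 4.5 km × 1870/380 = 22.1 km.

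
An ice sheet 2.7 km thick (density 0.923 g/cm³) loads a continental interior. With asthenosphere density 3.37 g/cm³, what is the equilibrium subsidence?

For local isostatic compensation: the ice load ρ_ice t is balanced by mantle displaced below, ρ_m s.
s = t ρ_ice / ρ_m = 2.7 km × 0.923/3.37 = 0.739 km.

0.739 km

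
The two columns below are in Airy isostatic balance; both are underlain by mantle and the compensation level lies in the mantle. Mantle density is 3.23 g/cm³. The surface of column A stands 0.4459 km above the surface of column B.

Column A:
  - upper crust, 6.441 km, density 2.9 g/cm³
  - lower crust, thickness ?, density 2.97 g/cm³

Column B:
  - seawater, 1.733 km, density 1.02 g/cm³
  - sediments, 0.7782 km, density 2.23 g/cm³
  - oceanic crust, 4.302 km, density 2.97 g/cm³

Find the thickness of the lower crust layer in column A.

Take the compensation level at the base of the deeper column (depth z_c below the surface of column A) and equate Σ ρ_i t_i down to z_c; mantle fills any gap and the z_c terms cancel.
Column A: 6.441×2.9 + x×2.97 + (z_c − 6.441 − x)×3.23
Column B: 0.4459×0 + 1.733×1.02 + 0.7782×2.23 + 4.302×2.97 + (z_c − 0.4459 − 6.8132)×3.23
The z_c×3.23 term appears on both sides and cancels. Collect the known terms of each column as K = Σ(ρt)_known − 3.23 × (depth of known layers): K_A = 18.6789 − 3.23×6.441 = −2.12553; K_B = 16.279986 − 3.23×(0.4459 + 6.8132) = −7.166907.
Balance: K_A − x×(3.23 − 2.97) = K_B, so x = (K_A − K_B)/(3.23 − 2.97) = 5.04138/0.26 = 19.4 km.

19.4 km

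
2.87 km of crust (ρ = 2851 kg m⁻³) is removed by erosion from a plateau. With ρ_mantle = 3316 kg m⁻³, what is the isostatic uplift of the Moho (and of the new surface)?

2.47 km

Unloading: uplift u = e ρ_c/ρ_m = 2.87 km × 2851/3316 = 2.47 km.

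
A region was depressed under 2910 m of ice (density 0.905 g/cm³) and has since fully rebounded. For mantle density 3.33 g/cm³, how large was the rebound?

Removing the load lets mantle flow back in; uplift u satisfies ρ_ice t = ρ_m u.
u = t ρ_ice/ρ_m = 2910 m × 0.905/3.33 = 791 m.

791 m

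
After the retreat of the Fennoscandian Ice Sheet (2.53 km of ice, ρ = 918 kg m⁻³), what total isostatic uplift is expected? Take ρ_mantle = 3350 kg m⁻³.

0.693 km

Removing the load lets mantle flow back in; uplift u satisfies ρ_ice t = ρ_m u.
u = t ρ_ice/ρ_m = 2.53 km × 918/3350 = 0.693 km.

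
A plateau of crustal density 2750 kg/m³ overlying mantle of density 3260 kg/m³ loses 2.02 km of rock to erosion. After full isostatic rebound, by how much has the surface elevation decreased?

0.316 km

Rebound u = e ρ_c/ρ_m = 2.02 km × 2750/3260 = 1.704 km.
Net surface drop = e − u = 2.02 km − 1.704 km = e (ρ_m − ρ_c)/ρ_m = 0.316 km.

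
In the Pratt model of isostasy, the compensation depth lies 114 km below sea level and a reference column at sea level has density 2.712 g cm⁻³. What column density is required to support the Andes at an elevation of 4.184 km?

Pratt balance: ρ_ref D = ρ (D + h).
ρ = ρ_ref D/(D + h) = 2.712 × 114 km/(114 km + 4.184 km) = 2.62 g cm⁻³.

2.62 g cm⁻³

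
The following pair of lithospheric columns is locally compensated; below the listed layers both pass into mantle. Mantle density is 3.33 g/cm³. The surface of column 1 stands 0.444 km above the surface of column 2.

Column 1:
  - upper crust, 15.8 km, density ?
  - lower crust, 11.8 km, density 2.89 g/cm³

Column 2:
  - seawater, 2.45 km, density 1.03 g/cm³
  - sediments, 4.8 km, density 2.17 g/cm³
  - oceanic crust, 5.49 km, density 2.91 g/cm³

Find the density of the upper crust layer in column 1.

Take the compensation level at the base of the deeper column (depth z_c below the surface of column 1) and equate Σ ρ_i t_i down to z_c; mantle fills any gap and the z_c terms cancel.
Column 1: 15.8×ρ + 11.8×2.89 + (z_c − 27.6)×3.33
Column 2: 0.444×0 + 2.45×1.03 + 4.8×2.17 + 5.49×2.91 + (z_c − 0.444 − 12.74)×3.33
The z_c×3.33 term appears on both sides and cancels. Collect the known terms of each column as K = Σ(ρt)_known − 3.33 × (depth of known layers): K_1 = 34.102 − 3.33×27.6 = −57.806; K_2 = 28.9154 − 3.33×(0.444 + 12.74) = −14.98732.
Balance: K_1 + 15.8×ρ = K_2, so ρ = (K_2 − K_1)/15.8 = 42.8187/15.8 = 2.71 g/cm³.

2.71 g/cm³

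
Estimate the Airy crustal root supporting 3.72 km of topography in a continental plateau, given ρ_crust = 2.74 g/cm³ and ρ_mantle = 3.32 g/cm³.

17.6 km

Balancing pressure at the compensation depth: the weight of the topography is balanced by the buoyancy of the root, ρ_c h = (ρ_m − ρ_c) r.
r = h · ρ_c / (ρ_m − ρ_c) = 3.72 km × 2.74 / (3.32 − 2.74) = 17.6 km.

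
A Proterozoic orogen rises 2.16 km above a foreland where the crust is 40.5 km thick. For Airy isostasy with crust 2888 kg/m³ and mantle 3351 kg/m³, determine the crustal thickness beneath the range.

Root depth r = h ρ_c / (ρ_m − ρ_c) = 2.16 km × 2888 / 463 = 13.47 km.
Total thickness = T + h + r = 40.5 km + 2.16 km + 13.47 km = 56.1 km.

56.1 km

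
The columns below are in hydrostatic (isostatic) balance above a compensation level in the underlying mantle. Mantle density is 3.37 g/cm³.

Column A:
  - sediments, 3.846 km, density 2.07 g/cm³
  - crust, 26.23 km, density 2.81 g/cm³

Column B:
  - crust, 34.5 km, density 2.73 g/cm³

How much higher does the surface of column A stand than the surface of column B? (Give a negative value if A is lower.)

−0.71 km

For any compensation level in the mantle, the mantle terms cancel and isostasy reduces to e = (Σt_A − Σt_B) − (Σ(ρt)_A − Σ(ρt)_B) / ρ_m.
Σt_A = 30.076 km; Σt_B = 34.5 km; Σ(ρt)_A = 81.66752; Σ(ρt)_B = 94.185 (in km·g/cm³).
e = (30.076 − 34.5) − (81.66752 − 94.185) / 3.37 = −0.71 km.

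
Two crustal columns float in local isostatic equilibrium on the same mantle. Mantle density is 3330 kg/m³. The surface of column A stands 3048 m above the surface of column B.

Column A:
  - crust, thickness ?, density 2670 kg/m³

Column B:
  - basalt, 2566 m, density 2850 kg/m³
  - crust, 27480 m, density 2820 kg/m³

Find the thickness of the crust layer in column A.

Take the compensation level at the base of the deeper column (depth z_c below the surface of column A) and equate Σ ρ_i t_i down to z_c; mantle fills any gap and the z_c terms cancel.
Column A: x×2670 + (z_c − 0 − x)×3330
Column B: 3048×0 + 2566×2850 + 27480×2820 + (z_c − 3048 − 30046)×3330
The z_c×3330 term appears on both sides and cancels. Collect the known terms of each column as K = Σ(ρt)_known − 3330 × (depth of known layers): K_A = 0 − 3330×0 = 0; K_B = 84806700 − 3330×(3048 + 30046) = −25396320.
Balance: K_A − x×(3330 − 2670) = K_B, so x = (K_A − K_B)/(3330 − 2670) = 25396300/660 = 38500 m.

38500 m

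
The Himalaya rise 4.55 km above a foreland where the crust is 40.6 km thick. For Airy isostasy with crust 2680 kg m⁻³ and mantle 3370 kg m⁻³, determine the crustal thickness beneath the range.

Root depth r = h ρ_c / (ρ_m − ρ_c) = 4.55 km × 2680 / 690 = 17.67 km.
Total thickness = T + h + r = 40.6 km + 4.55 km + 17.67 km = 62.8 km.

62.8 km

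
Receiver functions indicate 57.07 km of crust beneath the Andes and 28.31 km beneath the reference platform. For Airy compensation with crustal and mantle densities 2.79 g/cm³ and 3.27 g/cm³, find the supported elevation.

4.22 km

Excess crust Δ = 57.07 km − 28.31 km = 28.76 km, split between elevation h and root r with h + r = Δ.
Airy balance ρ_c h = (ρ_m − ρ_c) r gives r = h ρ_c/(ρ_m − ρ_c), so h (1 + ρ_c/(ρ_m − ρ_c)) = Δ, i.e. h = Δ (ρ_m − ρ_c)/ρ_m.
h = 28.76 km × 0.48/3.27 = 4.22 km.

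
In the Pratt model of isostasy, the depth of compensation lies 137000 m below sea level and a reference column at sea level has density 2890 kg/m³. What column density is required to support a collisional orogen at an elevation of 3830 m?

Pratt balance: ρ_ref D = ρ (D + h).
ρ = ρ_ref D/(D + h) = 2890 × 137000 m/(137000 m + 3830 m) = 2810 kg/m³.

2810 kg/m³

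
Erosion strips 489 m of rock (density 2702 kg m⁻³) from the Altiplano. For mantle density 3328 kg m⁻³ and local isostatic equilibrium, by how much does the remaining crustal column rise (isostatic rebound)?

Unloading: uplift u = e ρ_c/ρ_m = 489 m × 2702/3328 = 397 m.

397 m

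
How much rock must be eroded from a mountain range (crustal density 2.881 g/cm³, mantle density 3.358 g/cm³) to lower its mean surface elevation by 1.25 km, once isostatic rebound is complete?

8.8 km

Net drop Δ = e − u = e − e ρ_c/ρ_m = e (ρ_m − ρ_c)/ρ_m.
e = Δ ρ_m/(ρ_m − ρ_c) = 1.25 km × 3.358/0.477 = 8.8 km.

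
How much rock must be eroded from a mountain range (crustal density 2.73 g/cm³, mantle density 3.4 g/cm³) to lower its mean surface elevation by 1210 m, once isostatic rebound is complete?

Net drop Δ = e − u = e − e ρ_c/ρ_m = e (ρ_m − ρ_c)/ρ_m.
e = Δ ρ_m/(ρ_m − ρ_c) = 1210 m × 3.4/0.67 = 6140 m.

6140 m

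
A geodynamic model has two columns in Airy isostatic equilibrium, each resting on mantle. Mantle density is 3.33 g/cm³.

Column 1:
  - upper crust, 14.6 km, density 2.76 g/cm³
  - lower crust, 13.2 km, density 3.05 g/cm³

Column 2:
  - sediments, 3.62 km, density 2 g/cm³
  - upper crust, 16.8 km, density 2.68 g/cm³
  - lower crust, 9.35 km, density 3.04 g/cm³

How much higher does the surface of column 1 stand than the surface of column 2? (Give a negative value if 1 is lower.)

−1.93 km

For any compensation level in the mantle, the mantle terms cancel and isostasy reduces to e = (Σt_1 − Σt_2) − (Σ(ρt)_1 − Σ(ρt)_2) / ρ_m.
Σt_1 = 27.8 km; Σt_2 = 29.77 km; Σ(ρt)_1 = 80.556; Σ(ρt)_2 = 80.688 (in km·g/cm³).
e = (27.8 − 29.77) − (80.556 − 80.688) / 3.33 = −1.93 km.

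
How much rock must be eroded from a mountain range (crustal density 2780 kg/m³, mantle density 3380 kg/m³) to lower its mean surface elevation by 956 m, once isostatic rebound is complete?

Net drop Δ = e − u = e − e ρ_c/ρ_m = e (ρ_m − ρ_c)/ρ_m.
e = Δ ρ_m/(ρ_m − ρ_c) = 956 m × 3380/600 = 5390 m.

5390 m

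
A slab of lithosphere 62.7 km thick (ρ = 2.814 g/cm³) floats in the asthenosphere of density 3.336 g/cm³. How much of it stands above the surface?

9.81 km

Floating equilibrium: submerged depth d = t ρ_obj/ρ_fluid = 62.7 km × 2.814/3.336 = 52.89 km.
Freeboard = t − d = 62.7 km − 52.89 km = 9.81 km.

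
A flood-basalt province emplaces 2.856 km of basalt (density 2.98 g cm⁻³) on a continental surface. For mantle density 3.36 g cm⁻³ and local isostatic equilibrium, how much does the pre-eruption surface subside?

2.53 km

Subaerial loading: s = t ρ_load / ρ_m.
s = 2.856 km × 2.98/3.36 = 2.53 km.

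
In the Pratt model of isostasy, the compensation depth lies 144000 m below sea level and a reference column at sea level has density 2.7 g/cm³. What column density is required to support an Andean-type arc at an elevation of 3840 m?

2.63 g/cm³

Pratt balance: ρ_ref D = ρ (D + h).
ρ = ρ_ref D/(D + h) = 2.7 × 144000 m/(144000 m + 3840 m) = 2.63 g/cm³.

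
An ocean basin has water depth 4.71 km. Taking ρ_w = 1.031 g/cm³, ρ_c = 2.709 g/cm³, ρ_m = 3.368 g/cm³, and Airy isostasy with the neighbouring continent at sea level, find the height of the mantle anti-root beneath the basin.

For local isostatic compensation: replacing crust with seawater at the top is compensated by replacing crust with mantle at the base: d (ρ_c − ρ_w) = a (ρ_m − ρ_c).
a = d (ρ_c − ρ_w)/(ρ_m − ρ_c) = 4.71 km × 1.678/0.659 = 12 km.

12 km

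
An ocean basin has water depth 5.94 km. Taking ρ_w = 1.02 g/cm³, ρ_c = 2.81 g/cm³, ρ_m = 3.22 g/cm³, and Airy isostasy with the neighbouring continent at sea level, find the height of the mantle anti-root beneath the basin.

Balancing pressure at the compensation depth: replacing crust with seawater at the top is compensated by replacing crust with mantle at the base: d (ρ_c − ρ_w) = a (ρ_m − ρ_c).
a = d (ρ_c − ρ_w)/(ρ_m − ρ_c) = 5.94 km × 1.79/0.41 = 25.9 km.

25.9 km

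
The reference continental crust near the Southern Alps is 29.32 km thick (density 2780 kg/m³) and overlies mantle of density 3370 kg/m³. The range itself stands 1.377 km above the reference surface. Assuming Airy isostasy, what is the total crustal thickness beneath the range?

37.2 km

Root depth r = h ρ_c / (ρ_m − ρ_c) = 1.377 km × 2780 / 590 = 6.488 km.
Total thickness = T + h + r = 29.32 km + 1.377 km + 6.488 km = 37.2 km.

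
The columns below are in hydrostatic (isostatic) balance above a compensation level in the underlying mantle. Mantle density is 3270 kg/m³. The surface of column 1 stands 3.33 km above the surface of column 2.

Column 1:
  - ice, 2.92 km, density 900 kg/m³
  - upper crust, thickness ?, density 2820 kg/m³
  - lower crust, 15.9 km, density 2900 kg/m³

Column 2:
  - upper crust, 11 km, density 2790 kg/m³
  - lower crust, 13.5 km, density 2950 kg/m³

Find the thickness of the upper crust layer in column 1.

Take the compensation level at the base of the deeper column (depth z_c below the surface of column 1) and equate Σ ρ_i t_i down to z_c; mantle fills any gap and the z_c terms cancel.
Column 1: 2.92×900 + x×2820 + 15.9×2900 + (z_c − 18.82 − x)×3270
Column 2: 3.33×0 + 11×2790 + 13.5×2950 + (z_c − 3.33 − 24.5)×3270
The z_c×3270 term appears on both sides and cancels. Collect the known terms of each column as K = Σ(ρt)_known − 3270 × (depth of known layers): K_1 = 48738 − 3270×18.82 = −12803.4; K_2 = 70515 − 3270×(3.33 + 24.5) = −20489.1.
Balance: K_1 − x×(3270 − 2820) = K_2, so x = (K_1 − K_2)/(3270 − 2820) = 7685.7/450 = 17.1 km.

17.1 km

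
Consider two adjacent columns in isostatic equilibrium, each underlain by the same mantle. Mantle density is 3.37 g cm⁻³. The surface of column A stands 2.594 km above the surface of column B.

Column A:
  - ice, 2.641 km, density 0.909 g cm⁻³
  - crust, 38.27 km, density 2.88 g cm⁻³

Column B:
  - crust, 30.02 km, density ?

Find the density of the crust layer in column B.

2.82 g cm⁻³

Take the compensation level at the base of the deeper column (depth z_c below the surface of column A) and equate Σ ρ_i t_i down to z_c; mantle fills any gap and the z_c terms cancel.
Column A: 2.641×0.909 + 38.27×2.88 + (z_c − 40.911)×3.37
Column B: 2.594×0 + 30.02×ρ + (z_c − 2.594 − 30.02)×3.37
The z_c×3.37 term appears on both sides and cancels. Collect the known terms of each column as K = Σ(ρt)_known − 3.37 × (depth of known layers): K_A = 112.618269 − 3.37×40.911 = −25.251801; K_B = 0 − 3.37×(2.594 + 30.02) = −109.90918.
Balance: K_A = K_B + 30.02×ρ, so ρ = (K_A − K_B)/30.02 = 84.6574/30.02 = 2.82 g cm⁻³.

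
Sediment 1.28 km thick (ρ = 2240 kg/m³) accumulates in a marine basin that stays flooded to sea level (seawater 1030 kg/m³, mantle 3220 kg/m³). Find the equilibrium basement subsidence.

Submarine loading: the sediment displaces seawater, and the subsidence is in turn flooded, so s (ρ_m − ρ_w) = t (ρ_sed − ρ_w).
s = 1.28 km × (2240 − 1030) / (3220 − 1030) = 0.707 km.

0.707 km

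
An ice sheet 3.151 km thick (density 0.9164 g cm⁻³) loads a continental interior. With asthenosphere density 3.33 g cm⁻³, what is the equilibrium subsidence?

0.867 km

By Archimedes' principle applied to the lithosphere: the ice load ρ_ice t is balanced by mantle displaced below, ρ_m s.
s = t ρ_ice / ρ_m = 3.151 km × 0.9164/3.33 = 0.867 km.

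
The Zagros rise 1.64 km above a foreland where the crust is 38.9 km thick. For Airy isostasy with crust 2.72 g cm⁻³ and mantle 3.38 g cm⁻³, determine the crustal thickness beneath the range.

47.3 km

Root depth r = h ρ_c / (ρ_m − ρ_c) = 1.64 km × 2.72 / 0.66 = 6.759 km.
Total thickness = T + h + r = 38.9 km + 1.64 km + 6.759 km = 47.3 km.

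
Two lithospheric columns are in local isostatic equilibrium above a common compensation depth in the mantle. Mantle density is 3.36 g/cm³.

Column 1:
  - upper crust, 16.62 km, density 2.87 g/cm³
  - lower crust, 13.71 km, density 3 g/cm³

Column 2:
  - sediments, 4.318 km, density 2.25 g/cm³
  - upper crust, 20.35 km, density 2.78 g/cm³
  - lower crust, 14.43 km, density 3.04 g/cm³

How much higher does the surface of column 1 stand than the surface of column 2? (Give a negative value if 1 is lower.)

For any compensation level in the mantle, the mantle terms cancel and isostasy reduces to e = (Σt_1 − Σt_2) − (Σ(ρt)_1 − Σ(ρt)_2) / ρ_m.
Σt_1 = 30.33 km; Σt_2 = 39.098 km; Σ(ρt)_1 = 88.8294; Σ(ρt)_2 = 110.1557 (in km·g/cm³).
e = (30.33 − 39.098) − (88.8294 − 110.1557) / 3.36 = −2.42 km.

−2.42 km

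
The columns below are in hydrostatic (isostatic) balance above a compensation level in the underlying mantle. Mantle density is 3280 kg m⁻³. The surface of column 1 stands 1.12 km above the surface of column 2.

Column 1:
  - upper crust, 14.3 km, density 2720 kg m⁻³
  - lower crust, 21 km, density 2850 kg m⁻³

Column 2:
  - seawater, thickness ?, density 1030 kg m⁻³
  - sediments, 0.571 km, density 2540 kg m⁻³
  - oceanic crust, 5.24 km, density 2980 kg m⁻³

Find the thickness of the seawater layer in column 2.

Take the compensation level at the base of the deeper column (depth z_c below the surface of column 1) and equate Σ ρ_i t_i down to z_c; mantle fills any gap and the z_c terms cancel.
Column 1: 14.3×2720 + 21×2850 + (z_c − 35.3)×3280
Column 2: 1.12×0 + x×1030 + 0.571×2540 + 5.24×2980 + (z_c − 1.12 − 5.811 − x)×3280
The z_c×3280 term appears on both sides and cancels. Collect the known terms of each column as K = Σ(ρt)_known − 3280 × (depth of known layers): K_1 = 98746 − 3280×35.3 = −17038; K_2 = 17065.54 − 3280×(1.12 + 5.811) = −5668.14.
Balance: K_1 = K_2 − x×(3280 − 1030), so x = (K_2 − K_1)/(3280 − 1030) = 11369.9/2250 = 5.05 km.

5.05 km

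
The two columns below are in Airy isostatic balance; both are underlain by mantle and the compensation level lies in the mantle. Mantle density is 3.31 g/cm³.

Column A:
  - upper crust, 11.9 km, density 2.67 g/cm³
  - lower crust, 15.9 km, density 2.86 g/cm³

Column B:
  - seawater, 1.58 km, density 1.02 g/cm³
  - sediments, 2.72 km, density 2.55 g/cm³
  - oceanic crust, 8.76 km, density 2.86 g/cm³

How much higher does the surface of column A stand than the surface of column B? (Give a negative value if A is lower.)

1.55 km

For any compensation level in the mantle, the mantle terms cancel and isostasy reduces to e = (Σt_A − Σt_B) − (Σ(ρt)_A − Σ(ρt)_B) / ρ_m.
Σt_A = 27.8 km; Σt_B = 13.06 km; Σ(ρt)_A = 77.247; Σ(ρt)_B = 33.6012 (in km·g/cm³).
e = (27.8 − 13.06) − (77.247 − 33.6012) / 3.31 = 1.55 km.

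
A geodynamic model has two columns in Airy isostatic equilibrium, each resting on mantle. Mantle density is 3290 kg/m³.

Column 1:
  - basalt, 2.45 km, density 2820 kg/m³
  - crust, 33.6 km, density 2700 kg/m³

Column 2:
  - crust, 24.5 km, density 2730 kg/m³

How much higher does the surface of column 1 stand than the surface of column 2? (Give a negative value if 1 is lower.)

For any compensation level in the mantle, the mantle terms cancel and isostasy reduces to e = (Σt_1 − Σt_2) − (Σ(ρt)_1 − Σ(ρt)_2) / ρ_m.
Σt_1 = 36.05 km; Σt_2 = 24.5 km; Σ(ρt)_1 = 97629; Σ(ρt)_2 = 66885 (in km·kg/m³).
e = (36.05 − 24.5) − (97629 − 66885) / 3290 = 2.21 km.

2.21 km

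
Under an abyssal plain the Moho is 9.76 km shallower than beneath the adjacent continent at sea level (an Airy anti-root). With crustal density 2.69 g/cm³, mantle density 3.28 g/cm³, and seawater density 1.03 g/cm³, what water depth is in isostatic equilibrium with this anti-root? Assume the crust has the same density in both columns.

Replacing a thickness d of crust by seawater at the top must be balanced by replacing crust with mantle at the base: d (ρ_c − ρ_w) = a (ρ_m − ρ_c).
d = a (ρ_m − ρ_c)/(ρ_c − ρ_w) = 9.76 km × 0.59/1.66 = 3.47 km.

3.47 km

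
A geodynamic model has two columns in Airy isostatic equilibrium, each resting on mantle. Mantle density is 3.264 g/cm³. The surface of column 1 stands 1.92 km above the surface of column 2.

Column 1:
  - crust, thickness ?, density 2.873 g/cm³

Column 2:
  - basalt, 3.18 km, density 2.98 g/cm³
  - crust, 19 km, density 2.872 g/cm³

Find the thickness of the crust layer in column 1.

37.4 km

Take the compensation level at the base of the deeper column (depth z_c below the surface of column 1) and equate Σ ρ_i t_i down to z_c; mantle fills any gap and the z_c terms cancel.
Column 1: x×2.873 + (z_c − 0 − x)×3.264
Column 2: 1.92×0 + 3.18×2.98 + 19×2.872 + (z_c − 1.92 − 22.18)×3.264
The z_c×3.264 term appears on both sides and cancels. Collect the known terms of each column as K = Σ(ρt)_known − 3.264 × (depth of known layers): K_1 = 0 − 3.264×0 = 0; K_2 = 64.0444 − 3.264×(1.92 + 22.18) = −14.618.
Balance: K_1 − x×(3.264 − 2.873) = K_2, so x = (K_1 − K_2)/(3.264 − 2.873) = 14.618/0.391 = 37.4 km.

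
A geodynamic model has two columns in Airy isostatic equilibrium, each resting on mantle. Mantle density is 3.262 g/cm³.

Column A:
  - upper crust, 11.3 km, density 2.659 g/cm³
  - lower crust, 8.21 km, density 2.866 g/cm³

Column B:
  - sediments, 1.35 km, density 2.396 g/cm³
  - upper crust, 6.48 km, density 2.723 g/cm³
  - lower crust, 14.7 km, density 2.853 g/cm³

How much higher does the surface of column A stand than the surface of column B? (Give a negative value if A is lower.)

−0.187 km

For any compensation level in the mantle, the mantle terms cancel and isostasy reduces to e = (Σt_A − Σt_B) − (Σ(ρt)_A − Σ(ρt)_B) / ρ_m.
Σt_A = 19.51 km; Σt_B = 22.53 km; Σ(ρt)_A = 53.57656; Σ(ρt)_B = 62.81874 (in km·g/cm³).
e = (19.51 − 22.53) − (53.57656 − 62.81874) / 3.262 = −0.187 km.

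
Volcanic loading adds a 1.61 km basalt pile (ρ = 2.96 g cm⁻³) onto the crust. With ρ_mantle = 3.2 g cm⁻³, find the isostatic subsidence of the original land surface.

1.49 km

Subaerial loading: s = t ρ_load / ρ_m.
s = 1.61 km × 2.96/3.2 = 1.49 km.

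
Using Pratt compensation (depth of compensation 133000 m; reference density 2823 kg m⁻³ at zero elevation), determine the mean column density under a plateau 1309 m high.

2800 kg m⁻³

Pratt balance: ρ_ref D = ρ (D + h).
ρ = ρ_ref D/(D + h) = 2823 × 133000 m/(133000 m + 1309 m) = 2800 kg m⁻³.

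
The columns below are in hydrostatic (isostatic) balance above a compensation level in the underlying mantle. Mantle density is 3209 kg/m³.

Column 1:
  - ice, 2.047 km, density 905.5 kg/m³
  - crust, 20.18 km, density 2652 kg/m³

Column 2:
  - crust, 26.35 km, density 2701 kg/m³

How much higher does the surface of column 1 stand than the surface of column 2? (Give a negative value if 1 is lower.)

For any compensation level in the mantle, the mantle terms cancel and isostasy reduces to e = (Σt_1 − Σt_2) − (Σ(ρt)_1 − Σ(ρt)_2) / ρ_m.
Σt_1 = 22.227 km; Σt_2 = 26.35 km; Σ(ρt)_1 = 55370.9185; Σ(ρt)_2 = 71171.35 (in km·kg/m³).
e = (22.227 − 26.35) − (55370.9185 − 71171.35) / 3209 = 0.801 km.

0.801 km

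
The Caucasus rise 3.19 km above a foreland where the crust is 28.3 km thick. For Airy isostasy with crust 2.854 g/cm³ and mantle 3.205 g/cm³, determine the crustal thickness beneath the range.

Root depth r = h ρ_c / (ρ_m − ρ_c) = 3.19 km × 2.854 / 0.351 = 25.94 km.
Total thickness = T + h + r = 28.3 km + 3.19 km + 25.94 km = 57.4 km.

57.4 km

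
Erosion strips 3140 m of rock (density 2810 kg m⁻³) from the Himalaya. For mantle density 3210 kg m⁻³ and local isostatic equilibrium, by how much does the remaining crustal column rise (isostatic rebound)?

2750 m

Unloading: uplift u = e ρ_c/ρ_m = 3140 m × 2810/3210 = 2750 m.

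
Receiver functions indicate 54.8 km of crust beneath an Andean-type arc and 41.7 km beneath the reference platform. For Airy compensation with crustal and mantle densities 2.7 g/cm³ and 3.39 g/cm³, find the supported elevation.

2.67 km

Excess crust Δ = 54.8 km − 41.7 km = 13.1 km, split between elevation h and root r with h + r = Δ.
Airy balance ρ_c h = (ρ_m − ρ_c) r gives r = h ρ_c/(ρ_m − ρ_c), so h (1 + ρ_c/(ρ_m − ρ_c)) = Δ, i.e. h = Δ (ρ_m − ρ_c)/ρ_m.
h = 13.1 km × 0.69/3.39 = 2.67 km.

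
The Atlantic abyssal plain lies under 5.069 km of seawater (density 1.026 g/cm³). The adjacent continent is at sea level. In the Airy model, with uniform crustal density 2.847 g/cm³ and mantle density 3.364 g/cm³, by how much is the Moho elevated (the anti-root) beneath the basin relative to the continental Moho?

Balancing pressure at the compensation depth: replacing crust with seawater at the top is compensated by replacing crust with mantle at the base: d (ρ_c − ρ_w) = a (ρ_m − ρ_c).
a = d (ρ_c − ρ_w)/(ρ_m − ρ_c) = 5.069 km × 1.821/0.517 = 17.9 km.

17.9 km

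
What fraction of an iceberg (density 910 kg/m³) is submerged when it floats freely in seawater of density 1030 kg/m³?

0.883

Submerged fraction = ρ_obj/ρ_fluid = 910/1030 = 0.883.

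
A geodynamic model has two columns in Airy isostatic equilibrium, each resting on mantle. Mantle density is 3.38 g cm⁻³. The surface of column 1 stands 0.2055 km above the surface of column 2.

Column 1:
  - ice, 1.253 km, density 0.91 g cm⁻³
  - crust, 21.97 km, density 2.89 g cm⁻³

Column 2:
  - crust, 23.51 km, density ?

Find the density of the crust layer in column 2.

2.82 g cm⁻³

Take the compensation level at the base of the deeper column (depth z_c below the surface of column 1) and equate Σ ρ_i t_i down to z_c; mantle fills any gap and the z_c terms cancel.
Column 1: 1.253×0.91 + 21.97×2.89 + (z_c − 23.223)×3.38
Column 2: 0.2055×0 + 23.51×ρ + (z_c − 0.2055 − 23.51)×3.38
The z_c×3.38 term appears on both sides and cancels. Collect the known terms of each column as K = Σ(ρt)_known − 3.38 × (depth of known layers): K_1 = 64.63353 − 3.38×23.223 = −13.86021; K_2 = 0 − 3.38×(0.2055 + 23.51) = −80.15839.
Balance: K_1 = K_2 + 23.51×ρ, so ρ = (K_1 − K_2)/23.51 = 66.2982/23.51 = 2.82 g cm⁻³.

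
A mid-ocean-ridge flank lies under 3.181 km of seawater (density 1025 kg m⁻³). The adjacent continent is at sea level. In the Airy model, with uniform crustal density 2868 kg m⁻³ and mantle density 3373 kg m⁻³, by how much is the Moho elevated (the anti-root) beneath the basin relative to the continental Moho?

11.6 km

Balancing pressure at the compensation depth: replacing crust with seawater at the top is compensated by replacing crust with mantle at the base: d (ρ_c − ρ_w) = a (ρ_m − ρ_c).
a = d (ρ_c − ρ_w)/(ρ_m − ρ_c) = 3.181 km × 1843/505 = 11.6 km.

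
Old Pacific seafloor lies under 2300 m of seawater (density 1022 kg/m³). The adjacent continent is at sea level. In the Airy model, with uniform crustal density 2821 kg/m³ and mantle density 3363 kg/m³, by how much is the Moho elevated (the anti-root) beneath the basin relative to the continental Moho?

Balancing pressure at the compensation depth: replacing crust with seawater at the top is compensated by replacing crust with mantle at the base: d (ρ_c − ρ_w) = a (ρ_m − ρ_c).
a = d (ρ_c − ρ_w)/(ρ_m − ρ_c) = 2300 m × 1799/542 = 7630 m.

7630 m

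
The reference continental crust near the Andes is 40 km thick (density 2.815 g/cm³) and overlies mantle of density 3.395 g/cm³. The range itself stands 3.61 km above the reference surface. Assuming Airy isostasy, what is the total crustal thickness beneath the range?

61.1 km

Root depth r = h ρ_c / (ρ_m − ρ_c) = 3.61 km × 2.815 / 0.58 = 17.52 km.
Total thickness = T + h + r = 40 km + 3.61 km + 17.52 km = 61.1 km.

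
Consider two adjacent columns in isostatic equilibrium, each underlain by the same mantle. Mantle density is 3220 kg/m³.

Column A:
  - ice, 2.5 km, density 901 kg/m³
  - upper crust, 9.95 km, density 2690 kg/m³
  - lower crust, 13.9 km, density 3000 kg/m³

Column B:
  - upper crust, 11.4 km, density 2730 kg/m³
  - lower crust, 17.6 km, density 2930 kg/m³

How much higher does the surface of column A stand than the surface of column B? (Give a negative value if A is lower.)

1.07 km

For any compensation level in the mantle, the mantle terms cancel and isostasy reduces to e = (Σt_A − Σt_B) − (Σ(ρt)_A − Σ(ρt)_B) / ρ_m.
Σt_A = 26.35 km; Σt_B = 29 km; Σ(ρt)_A = 70718; Σ(ρt)_B = 82690 (in km·kg/m³).
e = (26.35 − 29) − (70718 − 82690) / 3220 = 1.07 km.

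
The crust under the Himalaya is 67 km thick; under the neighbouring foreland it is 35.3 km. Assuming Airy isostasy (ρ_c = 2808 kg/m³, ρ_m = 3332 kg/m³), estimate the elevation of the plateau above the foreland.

4.99 km

Excess crust Δ = 67 km − 35.3 km = 31.7 km, split between elevation h and root r with h + r = Δ.
Airy balance ρ_c h = (ρ_m − ρ_c) r gives r = h ρ_c/(ρ_m − ρ_c), so h (1 + ρ_c/(ρ_m − ρ_c)) = Δ, i.e. h = Δ (ρ_m − ρ_c)/ρ_m.
h = 31.7 km × 524/3332 = 4.99 km.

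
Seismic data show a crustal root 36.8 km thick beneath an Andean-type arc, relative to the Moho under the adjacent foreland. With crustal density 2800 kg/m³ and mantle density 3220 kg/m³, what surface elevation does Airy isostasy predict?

Equating mass per unit area of the two columns: ρ_c h = (ρ_m − ρ_c) r.
h = r (ρ_m − ρ_c) / ρ_c = 36.8 km × (3220 − 2800) / 2800 = 5.52 km.

5.52 km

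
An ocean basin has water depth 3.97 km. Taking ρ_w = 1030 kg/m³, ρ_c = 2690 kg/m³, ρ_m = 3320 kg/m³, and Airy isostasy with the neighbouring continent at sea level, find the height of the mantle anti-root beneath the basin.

Balancing pressure at the compensation depth: replacing crust with seawater at the top is compensated by replacing crust with mantle at the base: d (ρ_c − ρ_w) = a (ρ_m − ρ_c).
a = d (ρ_c − ρ_w)/(ρ_m − ρ_c) = 3.97 km × 1660/630 = 10.5 km.

10.5 km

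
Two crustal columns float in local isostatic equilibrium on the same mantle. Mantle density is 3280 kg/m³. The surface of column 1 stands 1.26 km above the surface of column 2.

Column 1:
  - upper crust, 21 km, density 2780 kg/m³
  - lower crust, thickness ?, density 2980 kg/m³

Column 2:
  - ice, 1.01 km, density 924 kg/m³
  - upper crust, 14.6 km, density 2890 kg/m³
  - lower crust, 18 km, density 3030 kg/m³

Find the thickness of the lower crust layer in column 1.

Take the compensation level at the base of the deeper column (depth z_c below the surface of column 1) and equate Σ ρ_i t_i down to z_c; mantle fills any gap and the z_c terms cancel.
Column 1: 21×2780 + x×2980 + (z_c − 21 − x)×3280
Column 2: 1.26×0 + 1.01×924 + 14.6×2890 + 18×3030 + (z_c − 1.26 − 33.61)×3280
The z_c×3280 term appears on both sides and cancels. Collect the known terms of each column as K = Σ(ρt)_known − 3280 × (depth of known layers): K_1 = 58380 − 3280×21 = −10500; K_2 = 97667.24 − 3280×(1.26 + 33.61) = −16706.36.
Balance: K_1 − x×(3280 − 2980) = K_2, so x = (K_1 − K_2)/(3280 − 2980) = 6206.36/300 = 20.7 km.

20.7 km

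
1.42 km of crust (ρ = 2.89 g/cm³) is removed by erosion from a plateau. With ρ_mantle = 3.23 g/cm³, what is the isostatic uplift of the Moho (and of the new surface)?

1.27 km

Unloading: uplift u = e ρ_c/ρ_m = 1.42 km × 2.89/3.23 = 1.27 km.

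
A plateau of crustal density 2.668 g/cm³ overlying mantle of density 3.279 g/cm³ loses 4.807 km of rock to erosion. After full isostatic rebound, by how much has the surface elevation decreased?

0.896 km

Rebound u = e ρ_c/ρ_m = 4.807 km × 2.668/3.279 = 3.911 km.
Net surface drop = e − u = 4.807 km − 3.911 km = e (ρ_m − ρ_c)/ρ_m = 0.896 km.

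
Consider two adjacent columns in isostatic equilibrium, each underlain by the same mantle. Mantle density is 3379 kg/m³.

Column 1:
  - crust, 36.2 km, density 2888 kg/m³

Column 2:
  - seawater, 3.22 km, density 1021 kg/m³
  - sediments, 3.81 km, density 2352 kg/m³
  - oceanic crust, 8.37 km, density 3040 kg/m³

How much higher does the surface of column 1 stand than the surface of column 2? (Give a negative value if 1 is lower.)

1.02 km

For any compensation level in the mantle, the mantle terms cancel and isostasy reduces to e = (Σt_1 − Σt_2) − (Σ(ρt)_1 − Σ(ρt)_2) / ρ_m.
Σt_1 = 36.2 km; Σt_2 = 15.4 km; Σ(ρt)_1 = 104545.6; Σ(ρt)_2 = 37693.54 (in km·kg/m³).
e = (36.2 − 15.4) − (104545.6 − 37693.54) / 3379 = 1.02 km.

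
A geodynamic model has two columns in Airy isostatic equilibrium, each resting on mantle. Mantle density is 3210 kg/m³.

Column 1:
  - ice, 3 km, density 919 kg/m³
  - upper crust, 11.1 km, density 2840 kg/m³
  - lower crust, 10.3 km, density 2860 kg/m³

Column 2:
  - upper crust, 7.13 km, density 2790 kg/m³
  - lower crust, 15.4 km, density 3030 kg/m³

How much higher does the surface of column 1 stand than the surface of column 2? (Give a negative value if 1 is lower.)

2.75 km

For any compensation level in the mantle, the mantle terms cancel and isostasy reduces to e = (Σt_1 − Σt_2) − (Σ(ρt)_1 − Σ(ρt)_2) / ρ_m.
Σt_1 = 24.4 km; Σt_2 = 22.53 km; Σ(ρt)_1 = 63739; Σ(ρt)_2 = 66554.7 (in km·kg/m³).
e = (24.4 − 22.53) − (63739 − 66554.7) / 3210 = 2.75 km.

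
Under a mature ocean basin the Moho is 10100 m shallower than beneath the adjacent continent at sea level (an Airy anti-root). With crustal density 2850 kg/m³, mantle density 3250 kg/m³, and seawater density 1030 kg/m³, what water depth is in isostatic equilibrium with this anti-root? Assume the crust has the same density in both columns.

Replacing a thickness d of crust by seawater at the top must be balanced by replacing crust with mantle at the base: d (ρ_c − ρ_w) = a (ρ_m − ρ_c).
d = a (ρ_m − ρ_c)/(ρ_c − ρ_w) = 10100 m × 400/1820 = 2220 m.

2220 m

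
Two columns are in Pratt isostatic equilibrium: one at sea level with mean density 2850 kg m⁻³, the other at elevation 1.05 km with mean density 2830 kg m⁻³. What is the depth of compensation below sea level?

149 km

ρ_ref D = ρ (D + h) → D (ρ_ref − ρ) = ρ h.
D = ρ h/(ρ_ref − ρ) = 2830 × 1.05 km/(2850 − 2830) = 149 km.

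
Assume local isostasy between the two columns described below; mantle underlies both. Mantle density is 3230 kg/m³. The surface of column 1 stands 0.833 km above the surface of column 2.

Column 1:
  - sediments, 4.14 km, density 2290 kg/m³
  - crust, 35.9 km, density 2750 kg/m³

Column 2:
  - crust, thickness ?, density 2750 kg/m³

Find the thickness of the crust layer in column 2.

38.4 km

Take the compensation level at the base of the deeper column (depth z_c below the surface of column 1) and equate Σ ρ_i t_i down to z_c; mantle fills any gap and the z_c terms cancel.
Column 1: 4.14×2290 + 35.9×2750 + (z_c − 40.04)×3230
Column 2: 0.833×0 + x×2750 + (z_c − 0.833 − 0 − x)×3230
The z_c×3230 term appears on both sides and cancels. Collect the known terms of each column as K = Σ(ρt)_known − 3230 × (depth of known layers): K_1 = 108205.6 − 3230×40.04 = −21123.6; K_2 = 0 − 3230×(0.833 + 0) = −2690.59.
Balance: K_1 = K_2 − x×(3230 − 2750), so x = (K_2 − K_1)/(3230 − 2750) = 18433/480 = 38.4 km.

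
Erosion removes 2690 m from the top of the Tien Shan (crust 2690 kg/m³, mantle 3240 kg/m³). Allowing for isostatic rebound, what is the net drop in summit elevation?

Rebound u = e ρ_c/ρ_m = 2690 m × 2690/3240 = 2233 m.
Net surface drop = e − u = 2690 m − 2233 m = e (ρ_m − ρ_c)/ρ_m = 457 m.

457 m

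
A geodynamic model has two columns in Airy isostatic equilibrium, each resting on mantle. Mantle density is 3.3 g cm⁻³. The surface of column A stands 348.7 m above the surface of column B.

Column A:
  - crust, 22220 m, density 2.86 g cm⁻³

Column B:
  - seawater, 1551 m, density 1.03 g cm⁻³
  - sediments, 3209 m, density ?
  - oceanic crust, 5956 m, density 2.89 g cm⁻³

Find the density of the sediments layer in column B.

Take the compensation level at the base of the deeper column (depth z_c below the surface of column A) and equate Σ ρ_i t_i down to z_c; mantle fills any gap and the z_c terms cancel.
Column A: 22220×2.86 + (z_c − 22220)×3.3
Column B: 348.7×0 + 1551×1.03 + 3209×ρ + 5956×2.89 + (z_c − 348.7 − 10716)×3.3
The z_c×3.3 term appears on both sides and cancels. Collect the known terms of each column as K = Σ(ρt)_known − 3.3 × (depth of known layers): K_A = 63549.2 − 3.3×22220 = −9776.8; K_B = 18810.37 − 3.3×(348.7 + 10716) = −17703.14.
Balance: K_A = K_B + 3209×ρ, so ρ = (K_A − K_B)/3209 = 7926.34/3209 = 2.47 g cm⁻³.

2.47 g cm⁻³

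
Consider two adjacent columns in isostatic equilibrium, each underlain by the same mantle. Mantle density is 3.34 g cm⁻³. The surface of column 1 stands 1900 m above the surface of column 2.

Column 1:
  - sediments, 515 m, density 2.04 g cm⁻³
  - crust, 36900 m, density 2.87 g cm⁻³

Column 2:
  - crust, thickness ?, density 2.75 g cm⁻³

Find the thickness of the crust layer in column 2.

19800 m

Take the compensation level at the base of the deeper column (depth z_c below the surface of column 1) and equate Σ ρ_i t_i down to z_c; mantle fills any gap and the z_c terms cancel.
Column 1: 515×2.04 + 36900×2.87 + (z_c − 37415)×3.34
Column 2: 1900×0 + x×2.75 + (z_c − 1900 − 0 − x)×3.34
The z_c×3.34 term appears on both sides and cancels. Collect the known terms of each column as K = Σ(ρt)_known − 3.34 × (depth of known layers): K_1 = 106953.6 − 3.34×37415 = −18012.5; K_2 = 0 − 3.34×(1900 + 0) = −6346.
Balance: K_1 = K_2 − x×(3.34 − 2.75), so x = (K_2 − K_1)/(3.34 − 2.75) = 11666.5/0.59 = 19800 m.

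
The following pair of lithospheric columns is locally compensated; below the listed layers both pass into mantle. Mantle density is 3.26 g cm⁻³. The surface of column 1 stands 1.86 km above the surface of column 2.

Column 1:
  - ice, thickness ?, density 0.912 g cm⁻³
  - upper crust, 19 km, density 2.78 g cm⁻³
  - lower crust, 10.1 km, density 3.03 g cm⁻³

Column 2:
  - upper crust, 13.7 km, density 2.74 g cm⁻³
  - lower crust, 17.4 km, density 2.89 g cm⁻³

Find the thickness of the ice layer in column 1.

Take the compensation level at the base of the deeper column (depth z_c below the surface of column 1) and equate Σ ρ_i t_i down to z_c; mantle fills any gap and the z_c terms cancel.
Column 1: x×0.912 + 19×2.78 + 10.1×3.03 + (z_c − 29.1 − x)×3.26
Column 2: 1.86×0 + 13.7×2.74 + 17.4×2.89 + (z_c − 1.86 − 31.1)×3.26
The z_c×3.26 term appears on both sides and cancels. Collect the known terms of each column as K = Σ(ρt)_known − 3.26 × (depth of known layers): K_1 = 83.423 − 3.26×29.1 = −11.443; K_2 = 87.824 − 3.26×(1.86 + 31.1) = −19.6256.
Balance: K_1 − x×(3.26 − 0.912) = K_2, so x = (K_1 − K_2)/(3.26 − 0.912) = 8.1826/2.348 = 3.48 km.

3.48 km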